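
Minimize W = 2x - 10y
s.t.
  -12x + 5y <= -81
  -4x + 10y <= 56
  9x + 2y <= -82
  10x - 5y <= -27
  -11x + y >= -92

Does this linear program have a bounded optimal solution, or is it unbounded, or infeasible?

The boundaries -12x + 5y = -81 and 9x + 2y = -82 meet at (-248/69, -571/23), but that point violates 10x - 5y ≤ -27. Every candidate vertex is excluded by some other constraint, so the feasible region is empty.

infeasible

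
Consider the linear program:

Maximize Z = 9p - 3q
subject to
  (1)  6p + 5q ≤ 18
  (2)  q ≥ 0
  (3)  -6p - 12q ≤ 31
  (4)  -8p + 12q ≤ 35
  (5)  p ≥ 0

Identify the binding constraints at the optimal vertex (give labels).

(1) and (2)

Corner points and Z = 9p - 3q:
  (3, 0) → Z = 27
  (41/112, 177/56) → Z = -99/16
  (0, 0) → Z = 0
  (0, 35/12) → Z = -35/4

The maximum is at (3, 0). Substituting into each constraint, equality holds for (1) and (2); the remaining constraints have slack.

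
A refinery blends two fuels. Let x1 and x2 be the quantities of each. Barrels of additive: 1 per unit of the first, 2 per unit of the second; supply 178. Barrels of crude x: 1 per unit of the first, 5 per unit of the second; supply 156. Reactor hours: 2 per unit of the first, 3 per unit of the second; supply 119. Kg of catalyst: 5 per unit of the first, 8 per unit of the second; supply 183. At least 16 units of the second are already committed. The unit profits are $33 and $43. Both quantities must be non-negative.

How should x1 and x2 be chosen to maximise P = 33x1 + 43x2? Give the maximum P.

x1 = 11, x2 = 16, maximum P = 1051

Feasible corners and P = 33x1 + 43x2:
  (0, 183/8) → P = 7869/8
  (0, 16) → P = 688
  (11, 16) → P = 1051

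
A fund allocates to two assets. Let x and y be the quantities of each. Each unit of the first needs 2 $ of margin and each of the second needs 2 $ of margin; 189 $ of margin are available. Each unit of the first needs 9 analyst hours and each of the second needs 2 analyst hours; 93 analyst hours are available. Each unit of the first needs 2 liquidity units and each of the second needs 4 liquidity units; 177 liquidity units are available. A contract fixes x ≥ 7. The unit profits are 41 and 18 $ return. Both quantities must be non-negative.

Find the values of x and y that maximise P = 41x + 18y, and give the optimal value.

Corner points and P = 41x + 18y:
  (31/3, 0) → P = 1271/3
  (7, 0) → P = 287
  (7, 15) → P = 557

The binding constraints are 9x + 2y = 93 and x = 7.
Solving simultaneously gives x = 7, y = 15.

x = 7, y = 15, maximum P = 557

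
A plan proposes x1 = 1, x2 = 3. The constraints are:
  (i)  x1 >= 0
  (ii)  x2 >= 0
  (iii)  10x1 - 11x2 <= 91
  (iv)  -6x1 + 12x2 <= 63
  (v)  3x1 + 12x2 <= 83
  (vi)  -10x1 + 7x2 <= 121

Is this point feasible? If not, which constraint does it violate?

(i): 1 ≥ 0 ✓
(ii): 3 ≥ 0 ✓
(iii): -23 ≤ 91 ✓
(iv): 30 ≤ 63 ✓
(v): 39 ≤ 83 ✓
(vi): 11 ≤ 121 ✓

feasible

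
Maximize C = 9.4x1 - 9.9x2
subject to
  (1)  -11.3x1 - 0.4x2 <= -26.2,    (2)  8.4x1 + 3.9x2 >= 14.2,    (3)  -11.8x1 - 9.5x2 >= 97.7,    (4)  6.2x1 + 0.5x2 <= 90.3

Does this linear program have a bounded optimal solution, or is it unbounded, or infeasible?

Corner points and C = 9.4x1 - 9.9x2:
  (51593/3378, -49412/1689) → C = 7316659/16890
  (34507/1998, -33524/999) → C = 988141/1998
  (9067/530, -41782/1325) → C = 6267163/13250
The feasible region has finitely many vertices and no improving ray; the maximum is 988141/1998 at (34507/1998, -33524/999).

bounded optimum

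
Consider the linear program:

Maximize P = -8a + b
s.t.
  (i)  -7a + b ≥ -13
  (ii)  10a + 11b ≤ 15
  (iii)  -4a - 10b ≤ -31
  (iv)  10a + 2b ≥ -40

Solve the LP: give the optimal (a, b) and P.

Corner points and P = -8a + b:
  (-191/56, 125/28) → P = 127/4
  (-47/9, 55/9) → P = 431/9
  (-231/46, 235/46) → P = 2083/46

At the optimal vertex, 10a + 11b = 15 and 10a + 2b = -40.
Solving simultaneously gives a = -47/9, b = 55/9.

a = -47/9, b = 55/9, maximum P = 431/9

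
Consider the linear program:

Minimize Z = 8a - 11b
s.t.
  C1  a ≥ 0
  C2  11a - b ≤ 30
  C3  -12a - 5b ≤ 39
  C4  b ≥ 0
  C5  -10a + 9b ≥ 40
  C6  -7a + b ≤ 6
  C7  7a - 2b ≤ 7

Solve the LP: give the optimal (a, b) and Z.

Vertices and Z = 8a - 11b:
  (0, 40/9) → Z = -440/9
  (0, 6) → Z = -66
  (9, 69) → Z = -687
  (53/15, 133/15) → Z = -1039/15
  (143/43, 350/43) → Z = -2706/43

a = 9, b = 69, minimum Z = -687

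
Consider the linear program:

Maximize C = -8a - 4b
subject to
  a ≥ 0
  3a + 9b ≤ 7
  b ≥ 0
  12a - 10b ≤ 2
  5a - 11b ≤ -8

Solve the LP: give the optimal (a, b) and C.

a = 0, b = 8/11, maximum C = -32/11

Extreme points and C = -8a - 4b:
  (0, 7/9) → C = -28/9
  (0, 8/11) → C = -32/11
  (5/78, 59/78) → C = -46/13

The optimum lies where a = 0 and 5a - 11b = -8.
Solving simultaneously gives a = 0, b = 8/11.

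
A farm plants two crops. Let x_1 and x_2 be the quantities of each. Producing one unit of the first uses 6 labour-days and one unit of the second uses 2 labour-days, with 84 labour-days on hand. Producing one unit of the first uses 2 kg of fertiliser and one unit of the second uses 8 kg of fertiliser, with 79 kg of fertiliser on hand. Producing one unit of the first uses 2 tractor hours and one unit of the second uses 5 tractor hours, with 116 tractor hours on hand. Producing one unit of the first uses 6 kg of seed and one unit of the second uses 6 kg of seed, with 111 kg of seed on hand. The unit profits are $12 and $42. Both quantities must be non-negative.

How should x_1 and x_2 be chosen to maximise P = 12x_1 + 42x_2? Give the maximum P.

Vertices and P = 12x_1 + 42x_2:
  (0, 0) → P = 0
  (0, 79/8) → P = 1659/4
  (14, 0) → P = 168
  (47/4, 27/4) → P = 849/2
  (23/2, 7) → P = 432

x_1 = 23/2, x_2 = 7, maximum P = 432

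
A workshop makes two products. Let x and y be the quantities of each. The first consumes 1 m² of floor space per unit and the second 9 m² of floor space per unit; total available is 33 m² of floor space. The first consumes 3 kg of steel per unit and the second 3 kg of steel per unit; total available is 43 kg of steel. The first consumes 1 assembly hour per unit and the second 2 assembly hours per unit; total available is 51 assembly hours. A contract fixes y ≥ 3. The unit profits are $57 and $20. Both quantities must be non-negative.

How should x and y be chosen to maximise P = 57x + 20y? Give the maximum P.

Feasible corners and P = 57x + 20y:
  (0, 11/3) → P = 220/3
  (0, 3) → P = 60
  (6, 3) → P = 402

x = 6, y = 3, maximum P = 402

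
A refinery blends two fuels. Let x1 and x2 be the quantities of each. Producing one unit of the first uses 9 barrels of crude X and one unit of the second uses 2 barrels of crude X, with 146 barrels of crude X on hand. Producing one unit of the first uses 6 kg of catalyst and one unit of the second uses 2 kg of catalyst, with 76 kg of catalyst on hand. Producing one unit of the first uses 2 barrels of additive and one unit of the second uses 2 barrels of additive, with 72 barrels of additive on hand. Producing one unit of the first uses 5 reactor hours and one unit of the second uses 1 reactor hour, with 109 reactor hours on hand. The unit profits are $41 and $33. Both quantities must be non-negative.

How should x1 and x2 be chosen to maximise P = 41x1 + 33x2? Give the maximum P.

x1 = 1, x2 = 35, maximum P = 1196

Extreme points and P = 41x1 + 33x2:
  (0, 0) → P = 0
  (0, 36) → P = 1188
  (38/3, 0) → P = 1558/3
  (1, 35) → P = 1196

At the optimal vertex, 6x1 + 2x2 = 76 and 2x1 + 2x2 = 72.
Solving simultaneously gives x1 = 1, x2 = 35.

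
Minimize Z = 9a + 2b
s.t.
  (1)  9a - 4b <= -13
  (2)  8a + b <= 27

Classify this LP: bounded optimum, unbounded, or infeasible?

unbounded

From the feasible point (95/41, 347/41), moving in the direction (-4, -9) keeps every constraint satisfied while Z decreases without bound.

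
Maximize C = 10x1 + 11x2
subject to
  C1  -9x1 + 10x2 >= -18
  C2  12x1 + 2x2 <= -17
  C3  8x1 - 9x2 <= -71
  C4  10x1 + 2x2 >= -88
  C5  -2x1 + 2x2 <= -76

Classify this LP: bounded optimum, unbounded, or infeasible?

The boundaries -9x1 + 10x2 = -18 and 8x1 - 9x2 = -71 meet at (872, 783), but that point violates 12x1 + 2x2 ≤ -17. Every candidate vertex is excluded by some other constraint, so the feasible region is empty.

infeasible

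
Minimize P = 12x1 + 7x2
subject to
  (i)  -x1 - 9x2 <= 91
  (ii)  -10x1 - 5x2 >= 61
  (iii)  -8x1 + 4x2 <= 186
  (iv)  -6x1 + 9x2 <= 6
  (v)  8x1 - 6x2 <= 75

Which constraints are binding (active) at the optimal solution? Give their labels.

(i) and (iv)

Extreme points and P = 12x1 + 7x2:
  (-94/85, -849/85) → P = -7071/85
  (-97/7, -60/7) → P = -1584/7
  (-193/40, -51/20) → P = -303/4

The minimum is at (-97/7, -60/7). Substituting into each constraint, equality holds for (i) and (iv); the remaining constraints have slack.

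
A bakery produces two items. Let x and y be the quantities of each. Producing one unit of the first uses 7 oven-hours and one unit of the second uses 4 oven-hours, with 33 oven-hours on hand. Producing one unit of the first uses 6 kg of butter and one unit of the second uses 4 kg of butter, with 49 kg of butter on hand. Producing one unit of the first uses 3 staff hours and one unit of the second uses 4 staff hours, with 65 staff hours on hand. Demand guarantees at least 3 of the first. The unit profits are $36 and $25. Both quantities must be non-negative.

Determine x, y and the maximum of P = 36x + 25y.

Feasible corners and P = 36x + 25y:
  (33/7, 0) → P = 1188/7
  (3, 0) → P = 108
  (3, 3) → P = 183

x = 3, y = 3, maximum P = 183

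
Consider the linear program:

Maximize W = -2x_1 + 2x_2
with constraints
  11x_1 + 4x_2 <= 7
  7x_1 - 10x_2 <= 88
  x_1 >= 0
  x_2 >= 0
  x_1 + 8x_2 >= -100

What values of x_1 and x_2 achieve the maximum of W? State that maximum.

x_1 = 0, x_2 = 7/4, maximum W = 7/2

The optimum lies where 11x_1 + 4x_2 = 7 and x_1 = 0.
Solving simultaneously gives x_1 = 0, x_2 = 7/4.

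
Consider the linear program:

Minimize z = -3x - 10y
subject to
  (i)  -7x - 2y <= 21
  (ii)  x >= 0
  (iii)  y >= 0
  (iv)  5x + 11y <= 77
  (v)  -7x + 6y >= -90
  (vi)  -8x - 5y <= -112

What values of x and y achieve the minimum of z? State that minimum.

x = 121/9, y = 8/9, minimum z = -443/9

Vertices and z = -3x - 10y:
  (1452/107, 89/107) → z = -5246/107
  (121/9, 8/9) → z = -443/9
  (1122/83, 64/83) → z = -4006/83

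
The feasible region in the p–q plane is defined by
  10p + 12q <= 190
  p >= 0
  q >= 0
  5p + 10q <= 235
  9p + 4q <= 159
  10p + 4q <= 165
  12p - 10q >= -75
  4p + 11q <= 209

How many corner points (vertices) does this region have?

The feasible vertices (each the meet of two boundaries and inside every other half-plane) are:
  (61/4, 25/8)
  (250/61, 1515/122)
  (0, 0)
  (0, 15/2)
  (33/2, 0)

5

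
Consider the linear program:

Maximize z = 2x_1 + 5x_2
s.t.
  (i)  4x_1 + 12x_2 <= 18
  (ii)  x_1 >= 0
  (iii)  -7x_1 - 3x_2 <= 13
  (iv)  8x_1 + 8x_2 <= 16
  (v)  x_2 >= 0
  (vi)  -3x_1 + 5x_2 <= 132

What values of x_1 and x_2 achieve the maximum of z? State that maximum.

x_1 = 3/4, x_2 = 5/4, maximum z = 31/4

Feasible corners and z = 2x_1 + 5x_2:
  (0, 3/2) → z = 15/2
  (3/4, 5/4) → z = 31/4
  (0, 0) → z = 0
  (2, 0) → z = 4

The optimum lies where 4x_1 + 12x_2 = 18 and 8x_1 + 8x_2 = 16.
Solving simultaneously gives x_1 = 3/4, x_2 = 5/4.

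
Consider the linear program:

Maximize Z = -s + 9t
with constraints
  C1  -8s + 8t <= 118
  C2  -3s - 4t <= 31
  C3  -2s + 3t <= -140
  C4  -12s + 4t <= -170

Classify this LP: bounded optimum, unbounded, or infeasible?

unbounded

From the feasible point (467/17, -482/17), moving in the direction (3, 2) keeps every constraint satisfied while Z increases without bound.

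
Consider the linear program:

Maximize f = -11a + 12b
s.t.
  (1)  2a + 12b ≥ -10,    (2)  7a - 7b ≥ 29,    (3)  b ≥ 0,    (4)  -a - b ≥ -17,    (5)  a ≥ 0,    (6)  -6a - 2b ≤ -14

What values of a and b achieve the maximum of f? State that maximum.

a = 74/7, b = 45/7, maximum f = -274/7

Vertices and f = -11a + 12b:
  (29/7, 0) → f = -319/7
  (74/7, 45/7) → f = -274/7
  (17, 0) → f = -187

The binding constraints are 7a - 7b = 29 and -a - b = -17.
Solving simultaneously gives a = 74/7, b = 45/7.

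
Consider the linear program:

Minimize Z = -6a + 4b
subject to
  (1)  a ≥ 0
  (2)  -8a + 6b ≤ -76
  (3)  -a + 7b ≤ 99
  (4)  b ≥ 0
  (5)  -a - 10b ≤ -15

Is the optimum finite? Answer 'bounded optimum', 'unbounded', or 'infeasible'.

unbounded

From the feasible point (563/25, 434/25), moving in the direction (7, 1) keeps every constraint satisfied while Z decreases without bound.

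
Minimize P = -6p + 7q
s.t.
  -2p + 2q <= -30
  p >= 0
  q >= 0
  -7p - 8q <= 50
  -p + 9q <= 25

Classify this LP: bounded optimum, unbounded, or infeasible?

From the feasible point (15, 0), moving in the direction (1, 0) keeps every constraint satisfied while P decreases without bound.

unbounded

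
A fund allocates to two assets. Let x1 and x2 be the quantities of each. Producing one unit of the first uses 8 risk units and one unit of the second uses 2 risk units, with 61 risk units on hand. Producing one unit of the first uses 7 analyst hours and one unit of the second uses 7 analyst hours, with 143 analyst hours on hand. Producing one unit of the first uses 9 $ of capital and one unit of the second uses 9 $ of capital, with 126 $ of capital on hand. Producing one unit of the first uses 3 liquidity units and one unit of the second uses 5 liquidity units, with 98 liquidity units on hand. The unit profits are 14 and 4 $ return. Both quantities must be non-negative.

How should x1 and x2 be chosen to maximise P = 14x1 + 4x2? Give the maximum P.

x1 = 11/2, x2 = 17/2, maximum P = 111

Extreme points and P = 14x1 + 4x2:
  (0, 0) → P = 0
  (0, 14) → P = 56
  (61/8, 0) → P = 427/4
  (11/2, 17/2) → P = 111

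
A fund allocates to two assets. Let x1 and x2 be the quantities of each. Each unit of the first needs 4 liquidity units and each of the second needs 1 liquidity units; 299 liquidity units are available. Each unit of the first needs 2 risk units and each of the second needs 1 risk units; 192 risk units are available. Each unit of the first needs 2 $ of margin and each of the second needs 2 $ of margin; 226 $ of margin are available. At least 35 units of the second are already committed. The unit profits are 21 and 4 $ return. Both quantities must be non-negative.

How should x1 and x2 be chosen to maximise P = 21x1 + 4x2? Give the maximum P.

Vertices and P = 21x1 + 4x2:
  (0, 113) → P = 452
  (0, 35) → P = 140
  (62, 51) → P = 1506
  (66, 35) → P = 1526

The optimum lies where 4x1 + x2 = 299 and x2 = 35.
Solving simultaneously gives x1 = 66, x2 = 35.

x1 = 66, x2 = 35, maximum P = 1526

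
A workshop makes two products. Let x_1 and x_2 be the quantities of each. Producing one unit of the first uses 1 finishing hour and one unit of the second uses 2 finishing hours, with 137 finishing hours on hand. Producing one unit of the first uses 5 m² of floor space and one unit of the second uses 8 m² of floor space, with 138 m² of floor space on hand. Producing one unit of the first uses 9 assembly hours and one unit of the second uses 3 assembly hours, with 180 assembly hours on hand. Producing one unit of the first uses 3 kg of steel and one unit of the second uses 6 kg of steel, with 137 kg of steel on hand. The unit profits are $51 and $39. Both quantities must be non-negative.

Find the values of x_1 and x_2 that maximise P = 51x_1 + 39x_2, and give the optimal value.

x_1 = 18, x_2 = 6, maximum P = 1152

Corner points and P = 51x_1 + 39x_2:
  (0, 0) → P = 0
  (0, 69/4) → P = 2691/4
  (20, 0) → P = 1020
  (18, 6) → P = 1152

The optimum lies where 5x_1 + 8x_2 = 138 and 9x_1 + 3x_2 = 180.
Solving simultaneously gives x_1 = 18, x_2 = 6.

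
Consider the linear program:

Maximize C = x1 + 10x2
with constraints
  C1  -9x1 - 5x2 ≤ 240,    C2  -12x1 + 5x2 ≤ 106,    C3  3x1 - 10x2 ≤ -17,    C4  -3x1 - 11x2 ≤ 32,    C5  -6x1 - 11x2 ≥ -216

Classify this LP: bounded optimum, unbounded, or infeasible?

Vertices and C = x1 + 10x2:
  (-442/49, -22/49) → C = -662/49
  (-43/81, 538/27) → C = 16097/81
  (-169/21, -5/7) → C = -319/21
  (1973/93, 250/31) → C = 9473/93
The feasible region has finitely many vertices and no improving ray; the maximum is 16097/81 at (-43/81, 538/27).

bounded optimum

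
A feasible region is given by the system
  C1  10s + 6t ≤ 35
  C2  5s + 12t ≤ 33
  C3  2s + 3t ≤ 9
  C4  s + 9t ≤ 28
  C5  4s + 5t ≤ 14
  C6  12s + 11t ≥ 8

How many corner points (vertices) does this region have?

The feasible vertices (each the meet of two boundaries and inside every other half-plane) are:
  (7/2, 0)
  (337/38, -170/19)
  (-13/11, 107/33)
  (3/23, 62/23)
  (-236/97, 328/97)

5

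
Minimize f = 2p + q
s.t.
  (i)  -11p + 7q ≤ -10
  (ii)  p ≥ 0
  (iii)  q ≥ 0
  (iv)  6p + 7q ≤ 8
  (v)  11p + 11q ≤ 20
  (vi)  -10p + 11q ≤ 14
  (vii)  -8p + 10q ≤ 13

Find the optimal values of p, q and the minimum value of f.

Corner points and f = 2p + q:
  (10/11, 0) → f = 20/11
  (18/17, 4/17) → f = 40/17
  (4/3, 0) → f = 8/3

The binding constraints are -11p + 7q = -10 and q = 0.
Solving simultaneously gives p = 10/11, q = 0.

p = 10/11, q = 0, minimum f = 20/11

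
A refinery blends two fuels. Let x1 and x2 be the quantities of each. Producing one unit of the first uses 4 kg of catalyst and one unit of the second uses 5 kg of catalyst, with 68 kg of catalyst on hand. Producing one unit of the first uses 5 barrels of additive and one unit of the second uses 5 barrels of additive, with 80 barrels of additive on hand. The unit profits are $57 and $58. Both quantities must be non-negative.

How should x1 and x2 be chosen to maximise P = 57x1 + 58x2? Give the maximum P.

x1 = 12, x2 = 4, maximum P = 916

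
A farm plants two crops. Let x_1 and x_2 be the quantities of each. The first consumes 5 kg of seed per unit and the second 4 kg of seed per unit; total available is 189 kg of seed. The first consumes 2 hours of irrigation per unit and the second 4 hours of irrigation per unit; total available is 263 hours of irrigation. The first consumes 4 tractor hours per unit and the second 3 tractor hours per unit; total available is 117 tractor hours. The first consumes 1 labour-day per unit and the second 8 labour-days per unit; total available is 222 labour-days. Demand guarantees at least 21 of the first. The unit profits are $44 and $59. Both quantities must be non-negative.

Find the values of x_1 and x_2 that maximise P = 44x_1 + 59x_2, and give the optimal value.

x_1 = 21, x_2 = 11, maximum P = 1573

Corner points and P = 44x_1 + 59x_2:
  (117/4, 0) → P = 1287
  (21, 0) → P = 924
  (21, 11) → P = 1573

The optimum lies where 4x_1 + 3x_2 = 117 and x_1 = 21.
Solving simultaneously gives x_1 = 21, x_2 = 11.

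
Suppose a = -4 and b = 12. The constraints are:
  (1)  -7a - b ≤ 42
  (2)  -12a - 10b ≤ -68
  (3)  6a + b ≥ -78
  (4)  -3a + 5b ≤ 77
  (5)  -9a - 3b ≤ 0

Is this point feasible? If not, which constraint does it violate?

(1): 16 ≤ 42 ✓
(2): -72 ≤ -68 ✓
(3): -12 ≥ -78 ✓
(4): 72 ≤ 77 ✓
(5): 0 ≤ 0 ✓

feasible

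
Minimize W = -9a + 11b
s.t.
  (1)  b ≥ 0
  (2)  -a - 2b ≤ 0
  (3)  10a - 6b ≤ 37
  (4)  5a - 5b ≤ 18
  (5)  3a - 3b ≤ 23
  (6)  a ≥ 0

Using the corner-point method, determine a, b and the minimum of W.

Extreme points and W = -9a + 11b:
  (0, 0) → W = 0
  (18/5, 0) → W = -162/5
  (77/20, 1/4) → W = -319/10
The feasible region is unbounded (it extends along (0, 1), (3, 5)), but W strictly increases along every unbounded feasible direction, so there is no improving ray and the minimum is attained at a vertex.

a = 18/5, b = 0, minimum W = -162/5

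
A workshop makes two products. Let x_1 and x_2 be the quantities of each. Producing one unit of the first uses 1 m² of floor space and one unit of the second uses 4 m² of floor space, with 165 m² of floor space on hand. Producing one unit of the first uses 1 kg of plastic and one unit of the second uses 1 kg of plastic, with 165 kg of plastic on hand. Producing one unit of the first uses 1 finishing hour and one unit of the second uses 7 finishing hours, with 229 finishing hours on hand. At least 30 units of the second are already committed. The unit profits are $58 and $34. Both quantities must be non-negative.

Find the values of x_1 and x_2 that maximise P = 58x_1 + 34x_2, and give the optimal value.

x_1 = 19, x_2 = 30, maximum P = 2122

Vertices and P = 58x_1 + 34x_2:
  (0, 229/7) → P = 7786/7
  (0, 30) → P = 1020
  (19, 30) → P = 2122

The binding constraints are x_1 + 7x_2 = 229 and x_2 = 30.
Solving simultaneously gives x_1 = 19, x_2 = 30.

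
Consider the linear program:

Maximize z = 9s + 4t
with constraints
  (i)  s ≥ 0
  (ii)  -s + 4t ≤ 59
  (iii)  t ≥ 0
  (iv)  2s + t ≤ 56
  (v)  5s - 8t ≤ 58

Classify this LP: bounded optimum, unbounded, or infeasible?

Vertices and z = 9s + 4t:
  (0, 59/4) → z = 59
  (0, 0) → z = 0
  (55/3, 58/3) → z = 727/3
  (58/5, 0) → z = 522/5
  (506/21, 164/21) → z = 5210/21
The feasible region has finitely many vertices and no improving ray; the maximum is 5210/21 at (506/21, 164/21).

bounded optimum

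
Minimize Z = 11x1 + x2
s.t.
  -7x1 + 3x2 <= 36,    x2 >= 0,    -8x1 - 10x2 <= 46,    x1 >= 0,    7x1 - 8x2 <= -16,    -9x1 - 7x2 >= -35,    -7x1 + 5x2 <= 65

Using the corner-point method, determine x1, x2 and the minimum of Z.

x1 = 0, x2 = 2, minimum Z = 2

Vertices and Z = 11x1 + x2:
  (0, 2) → Z = 2
  (0, 5) → Z = 5
  (168/121, 389/121) → Z = 2237/121

The optimum lies where x1 = 0 and 7x1 - 8x2 = -16.
Solving simultaneously gives x1 = 0, x2 = 2.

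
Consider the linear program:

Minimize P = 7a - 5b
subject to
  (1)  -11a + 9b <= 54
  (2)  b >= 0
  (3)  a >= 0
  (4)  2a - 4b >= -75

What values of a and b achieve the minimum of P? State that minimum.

Vertices and P = 7a - 5b:
  (0, 6) → P = -30
  (459/26, 717/26) → P = -186/13
  (0, 0) → P = 0
The feasible region is unbounded (it extends along (2, 1), (1, 0)), but P strictly increases along every unbounded feasible direction, so there is no improving ray and the minimum is attained at a vertex.

The optimum lies where -11a + 9b = 54 and a = 0.
Solving simultaneously gives a = 0, b = 6.

a = 0, b = 6, minimum P = -30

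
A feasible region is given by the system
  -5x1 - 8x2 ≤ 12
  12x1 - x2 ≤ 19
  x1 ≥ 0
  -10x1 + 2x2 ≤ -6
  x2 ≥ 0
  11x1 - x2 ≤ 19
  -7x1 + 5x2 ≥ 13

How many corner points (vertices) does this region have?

3

Intersecting each pair of boundary lines and keeping only the points that satisfy every inequality leaves:
  (16/7, 59/7)
  (108/53, 289/53)
  (14/9, 43/9)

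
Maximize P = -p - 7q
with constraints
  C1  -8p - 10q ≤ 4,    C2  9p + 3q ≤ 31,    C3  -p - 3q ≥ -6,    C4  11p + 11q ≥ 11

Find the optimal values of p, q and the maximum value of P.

p = 14/3, q = -11/3, maximum P = 21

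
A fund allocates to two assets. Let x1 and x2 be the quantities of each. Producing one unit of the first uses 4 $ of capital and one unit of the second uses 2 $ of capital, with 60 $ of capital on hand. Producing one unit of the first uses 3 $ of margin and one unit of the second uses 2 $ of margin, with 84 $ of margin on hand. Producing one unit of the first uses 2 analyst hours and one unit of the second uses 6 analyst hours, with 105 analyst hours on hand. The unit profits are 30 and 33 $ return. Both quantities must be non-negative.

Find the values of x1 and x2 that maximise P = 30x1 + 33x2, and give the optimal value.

x1 = 15/2, x2 = 15, maximum P = 720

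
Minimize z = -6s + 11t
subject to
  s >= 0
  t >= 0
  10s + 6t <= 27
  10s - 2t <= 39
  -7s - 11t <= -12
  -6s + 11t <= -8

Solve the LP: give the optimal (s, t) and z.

Corner points and z = -6s + 11t:
  (27/10, 0) → z = -81/5
  (12/7, 0) → z = -72/7
  (345/146, 41/73) → z = -8
  (20/13, 16/143) → z = -8

The optimum lies where t = 0 and 10s + 6t = 27.
Solving simultaneously gives s = 27/10, t = 0.

s = 27/10, t = 0, minimum z = -81/5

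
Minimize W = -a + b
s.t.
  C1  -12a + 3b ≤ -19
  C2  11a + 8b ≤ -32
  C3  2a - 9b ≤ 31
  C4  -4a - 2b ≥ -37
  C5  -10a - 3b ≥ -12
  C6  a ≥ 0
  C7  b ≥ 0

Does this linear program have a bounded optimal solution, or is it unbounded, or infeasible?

infeasible

The boundaries a = 0 and b = 0 meet at (0, 0), but that point violates -12a + 3b ≤ -19. Every candidate vertex is excluded by some other constraint, so the feasible region is empty.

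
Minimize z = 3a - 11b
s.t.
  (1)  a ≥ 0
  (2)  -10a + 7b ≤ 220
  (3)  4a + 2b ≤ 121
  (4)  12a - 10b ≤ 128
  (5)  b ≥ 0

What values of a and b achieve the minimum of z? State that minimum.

The binding constraints are -10a + 7b = 220 and 4a + 2b = 121.
Solving simultaneously gives a = 407/48, b = 1045/24.

a = 407/48, b = 1045/24, minimum z = -21769/48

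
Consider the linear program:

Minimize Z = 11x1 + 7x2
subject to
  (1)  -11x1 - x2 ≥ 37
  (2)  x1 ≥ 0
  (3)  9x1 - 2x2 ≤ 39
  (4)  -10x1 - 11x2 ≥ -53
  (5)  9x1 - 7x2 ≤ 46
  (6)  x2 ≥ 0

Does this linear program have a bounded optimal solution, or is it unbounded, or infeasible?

The boundaries -11x1 - x2 = 37 and -10x1 - 11x2 = -53 meet at (-460/111, 953/111), but that point violates x1 ≥ 0. Every candidate vertex is excluded by some other constraint, so the feasible region is empty.

infeasible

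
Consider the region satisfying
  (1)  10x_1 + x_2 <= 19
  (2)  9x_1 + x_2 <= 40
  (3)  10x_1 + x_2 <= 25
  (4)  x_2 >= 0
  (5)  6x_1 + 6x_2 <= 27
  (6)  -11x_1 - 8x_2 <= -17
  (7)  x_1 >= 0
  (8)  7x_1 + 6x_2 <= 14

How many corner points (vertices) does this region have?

The feasible vertices (each the meet of two boundaries and inside every other half-plane) are:
  (19/10, 0)
  (100/53, 7/53)
  (17/11, 0)
  (0, 17/8)
  (0, 7/3)

5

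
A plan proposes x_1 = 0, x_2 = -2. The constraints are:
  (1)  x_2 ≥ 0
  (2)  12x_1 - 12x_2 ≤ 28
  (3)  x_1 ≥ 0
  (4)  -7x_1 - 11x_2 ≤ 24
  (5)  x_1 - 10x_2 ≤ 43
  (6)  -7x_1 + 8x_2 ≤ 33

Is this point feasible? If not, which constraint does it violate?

Constraint (1): x_2 = -2, which is not ≥ 0. All other constraints are satisfied.

not feasible — violates (1)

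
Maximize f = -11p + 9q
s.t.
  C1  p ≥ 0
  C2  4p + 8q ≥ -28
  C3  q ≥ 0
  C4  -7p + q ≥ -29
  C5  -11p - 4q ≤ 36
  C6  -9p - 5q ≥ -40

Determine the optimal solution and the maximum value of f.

Corner points and f = -11p + 9q:
  (0, 0) → f = 0
  (0, 8) → f = 72
  (29/7, 0) → f = -319/7
  (185/44, 19/44) → f = -466/11

At the optimal vertex, p = 0 and -9p - 5q = -40.
Solving simultaneously gives p = 0, q = 8.

p = 0, q = 8, maximum f = 72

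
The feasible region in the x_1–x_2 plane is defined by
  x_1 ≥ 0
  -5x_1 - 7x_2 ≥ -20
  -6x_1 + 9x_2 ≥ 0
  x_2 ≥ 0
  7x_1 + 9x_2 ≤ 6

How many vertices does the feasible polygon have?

3

Intersecting each pair of boundary lines and keeping only the points that satisfy every inequality leaves:
  (0, 0)
  (0, 2/3)
  (6/13, 4/13)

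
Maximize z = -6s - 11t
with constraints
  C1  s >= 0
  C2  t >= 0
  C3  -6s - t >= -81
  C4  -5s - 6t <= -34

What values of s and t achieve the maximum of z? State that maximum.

s = 34/5, t = 0, maximum z = -204/5

Corner points and z = -6s - 11t:
  (0, 81) → z = -891
  (0, 17/3) → z = -187/3
  (27/2, 0) → z = -81
  (34/5, 0) → z = -204/5

At the optimal vertex, t = 0 and -5s - 6t = -34.
Solving simultaneously gives s = 34/5, t = 0.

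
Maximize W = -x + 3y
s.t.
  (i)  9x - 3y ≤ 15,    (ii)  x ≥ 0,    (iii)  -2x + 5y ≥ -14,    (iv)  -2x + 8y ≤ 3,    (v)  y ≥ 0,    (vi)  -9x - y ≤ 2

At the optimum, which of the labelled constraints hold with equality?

Extreme points and W = -x + 3y:
  (43/22, 19/22) → W = 7/11
  (5/3, 0) → W = -5/3
  (0, 3/8) → W = 9/8
  (0, 0) → W = 0

The maximum is at (0, 3/8). Substituting into each constraint, equality holds for (ii) and (iv); the remaining constraints have slack.

(ii) and (iv)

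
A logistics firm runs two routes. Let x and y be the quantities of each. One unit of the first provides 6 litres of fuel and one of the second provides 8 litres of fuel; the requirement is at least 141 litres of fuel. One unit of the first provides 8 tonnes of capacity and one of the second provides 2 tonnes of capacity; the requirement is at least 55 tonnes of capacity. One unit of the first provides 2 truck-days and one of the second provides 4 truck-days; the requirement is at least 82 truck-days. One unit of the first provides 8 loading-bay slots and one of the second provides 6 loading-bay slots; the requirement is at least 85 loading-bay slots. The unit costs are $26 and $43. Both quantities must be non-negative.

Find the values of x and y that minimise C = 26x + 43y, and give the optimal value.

x = 2, y = 39/2, minimum C = 1781/2

Extreme points and C = 26x + 43y:
  (0, 55/2) → C = 2365/2
  (41, 0) → C = 1066
  (2, 39/2) → C = 1781/2
The feasible region is unbounded (it extends along (0, 1), (1, 0)), but C strictly increases along every unbounded feasible direction, so there is no improving ray and the minimum is attained at a vertex.

The optimum lies where 8x + 2y = 55 and 2x + 4y = 82.
Solving simultaneously gives x = 2, y = 39/2.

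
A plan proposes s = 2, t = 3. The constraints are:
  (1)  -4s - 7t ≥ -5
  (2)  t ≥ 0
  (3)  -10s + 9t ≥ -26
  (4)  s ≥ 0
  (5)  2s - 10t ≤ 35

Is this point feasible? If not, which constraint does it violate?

not feasible — violates (1)

Constraint (1): -4s - 7t = -29, which is not ≥ -5. All other constraints are satisfied.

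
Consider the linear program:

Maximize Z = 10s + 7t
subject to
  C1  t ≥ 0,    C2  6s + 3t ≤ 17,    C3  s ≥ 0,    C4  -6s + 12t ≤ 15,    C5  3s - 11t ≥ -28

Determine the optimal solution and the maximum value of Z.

s = 53/30, t = 32/15, maximum Z = 163/5

Vertices and Z = 10s + 7t:
  (17/6, 0) → Z = 85/3
  (0, 0) → Z = 0
  (53/30, 32/15) → Z = 163/5
  (0, 5/4) → Z = 35/4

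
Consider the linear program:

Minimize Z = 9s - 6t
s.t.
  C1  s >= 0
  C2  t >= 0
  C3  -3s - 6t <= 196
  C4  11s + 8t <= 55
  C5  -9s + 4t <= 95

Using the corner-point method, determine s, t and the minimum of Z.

s = 0, t = 55/8, minimum Z = -165/4

Corner points and Z = 9s - 6t:
  (0, 0) → Z = 0
  (0, 55/8) → Z = -165/4
  (5, 0) → Z = 45

At the optimal vertex, s = 0 and 11s + 8t = 55.
Solving simultaneously gives s = 0, t = 55/8.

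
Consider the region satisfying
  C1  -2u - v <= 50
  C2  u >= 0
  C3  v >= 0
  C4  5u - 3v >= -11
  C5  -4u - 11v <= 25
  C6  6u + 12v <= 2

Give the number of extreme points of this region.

Intersecting each pair of boundary lines and keeping only the points that satisfy every inequality leaves:
  (0, 0)
  (0, 1/6)
  (1/3, 0)

3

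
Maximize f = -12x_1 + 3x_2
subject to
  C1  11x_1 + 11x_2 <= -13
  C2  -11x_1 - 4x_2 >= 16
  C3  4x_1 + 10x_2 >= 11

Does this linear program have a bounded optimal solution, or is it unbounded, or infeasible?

unbounded

From the feasible point (-251/66, 173/66), moving in the direction (-11, 11) keeps every constraint satisfied while f increases without bound.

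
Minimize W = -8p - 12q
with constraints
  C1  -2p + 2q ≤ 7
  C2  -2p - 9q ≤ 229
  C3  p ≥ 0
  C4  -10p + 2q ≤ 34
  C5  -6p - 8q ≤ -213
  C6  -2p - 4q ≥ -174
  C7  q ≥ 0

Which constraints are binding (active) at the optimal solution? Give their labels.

Corner points and W = -8p - 12q:
  (185/14, 117/7) → W = -2144/7
  (80/3, 181/6) → W = -1726/3
  (71/2, 0) → W = -284
  (87, 0) → W = -696

The minimum is at (87, 0). Substituting into each constraint, equality holds for C6 and C7; the remaining constraints have slack.

C6 and C7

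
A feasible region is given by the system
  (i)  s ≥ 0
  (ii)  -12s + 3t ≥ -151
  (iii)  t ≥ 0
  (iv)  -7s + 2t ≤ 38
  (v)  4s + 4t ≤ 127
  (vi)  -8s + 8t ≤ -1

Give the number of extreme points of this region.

4

The feasible vertices (each the meet of two boundaries and inside every other half-plane) are:
  (151/12, 0)
  (197/12, 46/3)
  (1/8, 0)
  (255/16, 253/16)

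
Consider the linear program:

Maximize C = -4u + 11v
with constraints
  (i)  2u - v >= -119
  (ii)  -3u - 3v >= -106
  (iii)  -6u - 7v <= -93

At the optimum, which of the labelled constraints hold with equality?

Feasible corners and C = -4u + 11v:
  (-251/9, 569/9) → C = 807
  (-37, 45) → C = 643
  (463/3, -119) → C = -5779/3

The maximum is at (-251/9, 569/9). Substituting into each constraint, equality holds for (i) and (ii); the remaining constraints have slack.

(i) and (ii)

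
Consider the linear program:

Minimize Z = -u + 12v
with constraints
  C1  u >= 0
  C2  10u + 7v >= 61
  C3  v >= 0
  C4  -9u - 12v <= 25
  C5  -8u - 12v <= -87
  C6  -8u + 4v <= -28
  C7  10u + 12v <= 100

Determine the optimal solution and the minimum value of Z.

Vertices and Z = -u + 12v:
  (171/32, 59/16) → Z = 1245/32
  (13/2, 35/12) → Z = 57/2
  (92/17, 65/17) → Z = 688/17

u = 13/2, v = 35/12, minimum Z = 57/2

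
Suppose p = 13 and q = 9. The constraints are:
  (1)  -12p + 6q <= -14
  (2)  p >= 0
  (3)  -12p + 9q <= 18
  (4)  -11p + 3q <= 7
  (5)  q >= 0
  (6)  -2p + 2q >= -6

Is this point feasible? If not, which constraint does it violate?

not feasible — violates (6)

Constraint (6): -2p + 2q = -8, which is not ≥ -6. All other constraints are satisfied.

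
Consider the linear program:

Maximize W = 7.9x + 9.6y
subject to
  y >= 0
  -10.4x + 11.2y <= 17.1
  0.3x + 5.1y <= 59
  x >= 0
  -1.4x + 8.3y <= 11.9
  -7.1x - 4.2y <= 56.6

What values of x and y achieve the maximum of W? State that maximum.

Extreme points and W = 7.9x + 9.6y:
  (590/3, 0) → W = 4661/3
  (0, 0) → W = 0
  (42901/963, 8617/963) → W = 4216411/9630
  (0, 119/83) → W = 5712/415

The binding constraints are y = 0 and 0.3x + 5.1y = 59.
Solving simultaneously gives x = 590/3, y = 0.

x = 590/3, y = 0, maximum W = 4661/3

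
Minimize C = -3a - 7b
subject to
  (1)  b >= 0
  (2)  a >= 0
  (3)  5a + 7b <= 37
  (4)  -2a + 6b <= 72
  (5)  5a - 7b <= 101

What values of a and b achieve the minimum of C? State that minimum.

a = 0, b = 37/7, minimum C = -37

Vertices and C = -3a - 7b:
  (0, 0) → C = 0
  (37/5, 0) → C = -111/5
  (0, 37/7) → C = -37

The binding constraints are a = 0 and 5a + 7b = 37.
Solving simultaneously gives a = 0, b = 37/7.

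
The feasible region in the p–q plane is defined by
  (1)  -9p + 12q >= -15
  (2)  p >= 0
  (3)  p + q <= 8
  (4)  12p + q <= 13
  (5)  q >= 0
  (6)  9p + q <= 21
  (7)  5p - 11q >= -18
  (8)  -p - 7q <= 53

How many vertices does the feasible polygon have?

The feasible vertices (each the meet of two boundaries and inside every other half-plane) are:
  (0, 0)
  (0, 18/11)
  (13/12, 0)
  (125/137, 281/137)

4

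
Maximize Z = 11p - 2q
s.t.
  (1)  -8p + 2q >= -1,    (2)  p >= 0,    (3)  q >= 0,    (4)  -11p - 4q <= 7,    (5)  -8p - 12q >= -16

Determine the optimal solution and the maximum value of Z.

Vertices and Z = 11p - 2q:
  (1/8, 0) → Z = 11/8
  (11/28, 15/14) → Z = 61/28
  (0, 0) → Z = 0
  (0, 4/3) → Z = -8/3

p = 11/28, q = 15/14, maximum Z = 61/28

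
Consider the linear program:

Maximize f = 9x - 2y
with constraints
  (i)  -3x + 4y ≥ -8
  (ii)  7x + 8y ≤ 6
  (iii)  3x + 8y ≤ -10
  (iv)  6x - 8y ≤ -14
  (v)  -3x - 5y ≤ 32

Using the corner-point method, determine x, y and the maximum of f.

x = -8/3, y = -1/4, maximum f = -47/2

Extreme points and f = 9x - 2y:
  (-8/3, -1/4) → f = -47/2
  (-206/9, 22/3) → f = -662/3
  (-163/27, -25/9) → f = -439/9

At the optimal vertex, 3x + 8y = -10 and 6x - 8y = -14.
Solving simultaneously gives x = -8/3, y = -1/4.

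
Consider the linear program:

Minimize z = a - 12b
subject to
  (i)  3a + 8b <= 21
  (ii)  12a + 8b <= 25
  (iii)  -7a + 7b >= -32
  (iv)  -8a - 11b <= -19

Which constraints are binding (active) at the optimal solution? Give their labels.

Vertices and z = a - 12b:
  (4/9, 59/24) → z = -523/18
  (-79/31, 111/31) → z = -1411/31
  (123/68, 7/17) → z = -213/68

The minimum is at (-79/31, 111/31). Substituting into each constraint, equality holds for (i) and (iv); the remaining constraints have slack.

(i) and (iv)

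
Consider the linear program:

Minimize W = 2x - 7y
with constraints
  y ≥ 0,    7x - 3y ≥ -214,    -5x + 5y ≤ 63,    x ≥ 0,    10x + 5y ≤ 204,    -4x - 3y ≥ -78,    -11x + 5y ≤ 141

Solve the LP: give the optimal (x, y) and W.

Feasible corners and W = 2x - 7y:
  (0, 0) → W = 0
  (39/2, 0) → W = 39
  (0, 63/5) → W = -441/5
  (201/35, 642/35) → W = -4092/35

The optimum lies where -5x + 5y = 63 and -4x - 3y = -78.
Solving simultaneously gives x = 201/35, y = 642/35.

x = 201/35, y = 642/35, minimum W = -4092/35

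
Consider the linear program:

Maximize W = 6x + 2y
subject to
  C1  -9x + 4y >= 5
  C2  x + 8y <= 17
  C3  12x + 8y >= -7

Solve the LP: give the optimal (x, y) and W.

x = 7/19, y = 79/38, maximum W = 121/19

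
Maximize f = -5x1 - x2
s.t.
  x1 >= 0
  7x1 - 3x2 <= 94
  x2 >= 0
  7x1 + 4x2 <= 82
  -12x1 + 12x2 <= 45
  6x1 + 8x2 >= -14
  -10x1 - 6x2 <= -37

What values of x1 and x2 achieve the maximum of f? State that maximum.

x1 = 29/32, x2 = 149/32, maximum f = -147/16

Extreme points and f = -5x1 - x2:
  (82/7, 0) → f = -410/7
  (37/10, 0) → f = -37/2
  (67/11, 433/44) → f = -1773/44
  (29/32, 149/32) → f = -147/16

At the optimal vertex, -12x1 + 12x2 = 45 and -10x1 - 6x2 = -37.
Solving simultaneously gives x1 = 29/32, x2 = 149/32.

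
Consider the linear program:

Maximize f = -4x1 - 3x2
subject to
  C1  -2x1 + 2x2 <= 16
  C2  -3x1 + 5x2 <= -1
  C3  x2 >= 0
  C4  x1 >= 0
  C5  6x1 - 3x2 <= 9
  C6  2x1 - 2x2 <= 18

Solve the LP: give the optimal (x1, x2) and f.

The optimum lies where -3x1 + 5x2 = -1 and x2 = 0.
Solving simultaneously gives x1 = 1/3, x2 = 0.

x1 = 1/3, x2 = 0, maximum f = -4/3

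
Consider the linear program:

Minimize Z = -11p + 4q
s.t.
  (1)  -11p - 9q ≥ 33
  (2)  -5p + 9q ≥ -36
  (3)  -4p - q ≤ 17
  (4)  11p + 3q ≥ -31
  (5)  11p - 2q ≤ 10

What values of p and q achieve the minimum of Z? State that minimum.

p = 3/16, q = -187/48, minimum Z = -847/48

Vertices and Z = -11p + 4q:
  (3/16, -187/48) → Z = -847/48
  (-30/11, -1/3) → Z = 86/3
  (-3/2, -29/6) → Z = -17/6

At the optimal vertex, -11p - 9q = 33 and -5p + 9q = -36.
Solving simultaneously gives p = 3/16, q = -187/48.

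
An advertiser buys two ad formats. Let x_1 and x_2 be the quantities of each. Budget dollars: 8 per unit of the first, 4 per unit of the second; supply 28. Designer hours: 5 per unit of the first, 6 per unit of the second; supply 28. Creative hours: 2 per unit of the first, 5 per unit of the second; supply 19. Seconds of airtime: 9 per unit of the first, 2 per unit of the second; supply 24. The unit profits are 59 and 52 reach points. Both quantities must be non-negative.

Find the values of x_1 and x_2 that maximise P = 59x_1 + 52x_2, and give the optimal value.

Extreme points and P = 59x_1 + 52x_2:
  (0, 0) → P = 0
  (0, 19/5) → P = 988/5
  (8/3, 0) → P = 472/3
  (2, 3) → P = 274

The binding constraints are 8x_1 + 4x_2 = 28 and 5x_1 + 6x_2 = 28.
Solving simultaneously gives x_1 = 2, x_2 = 3.

x_1 = 2, x_2 = 3, maximum P = 274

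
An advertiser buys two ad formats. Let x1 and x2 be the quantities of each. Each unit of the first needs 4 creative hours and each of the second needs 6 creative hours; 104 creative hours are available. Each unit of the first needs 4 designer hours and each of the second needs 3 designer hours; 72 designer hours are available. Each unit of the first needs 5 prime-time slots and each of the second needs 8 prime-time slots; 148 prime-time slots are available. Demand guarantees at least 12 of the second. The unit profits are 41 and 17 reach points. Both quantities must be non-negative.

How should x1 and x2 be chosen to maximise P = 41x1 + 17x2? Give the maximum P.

Vertices and P = 41x1 + 17x2:
  (0, 52/3) → P = 884/3
  (0, 12) → P = 204
  (8, 12) → P = 532

x1 = 8, x2 = 12, maximum P = 532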